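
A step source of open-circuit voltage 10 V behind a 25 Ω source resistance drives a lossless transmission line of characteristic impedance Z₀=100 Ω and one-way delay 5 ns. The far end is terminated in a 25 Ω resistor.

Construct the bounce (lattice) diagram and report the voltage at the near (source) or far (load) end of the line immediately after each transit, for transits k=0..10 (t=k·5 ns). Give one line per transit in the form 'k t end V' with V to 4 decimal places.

Γ_L=-0.600000, Γ_S=-0.600000; launch V₁=10·100/125=8.000000
k=0 src: V=8.0000
k=1 load: inc=8.000000, refl=8.000000·-0.600000=-4.8000; V=0.000000+8.000000+-4.800000=3.2000
k=2 src: inc=-4.800000, refl=-4.800000·-0.600000=2.8800; V=8.000000+-4.800000+2.880000=6.0800
k=3 load: inc=2.880000, refl=2.880000·-0.600000=-1.7280; V=3.200000+2.880000+-1.728000=4.3520
k=4 src: inc=-1.728000, refl=-1.728000·-0.600000=1.0368; V=6.080000+-1.728000+1.036800=5.3888
k=5 load: inc=1.036800, refl=1.036800·-0.600000=-0.6221; V=4.352000+1.036800+-0.622080=4.7667
k=6 src: inc=-0.622080, refl=-0.622080·-0.600000=0.3732; V=5.388800+-0.622080+0.373248=5.1400
k=7 load: inc=0.373248, refl=0.373248·-0.600000=-0.2239; V=4.766720+0.373248+-0.223949=4.9160
k=8 src: inc=-0.223949, refl=-0.223949·-0.600000=0.1344; V=5.139968+-0.223949+0.134369=5.0504
k=9 load: inc=0.134369, refl=0.134369·-0.600000=-0.0806; V=4.916019+0.134369+-0.080622=4.9698
k=10 src: inc=-0.080622, refl=-0.080622·-0.600000=0.0484; V=5.050388+-0.080622+0.048373=5.0181

0 0 source 8.0000
1 5 load 3.2000
2 10 source 6.0800
3 15 load 4.3520
4 20 source 5.3888
5 25 load 4.7667
6 30 source 5.1400
7 35 load 4.9160
8 40 source 5.0504
9 45 load 4.9698
10 50 source 5.0181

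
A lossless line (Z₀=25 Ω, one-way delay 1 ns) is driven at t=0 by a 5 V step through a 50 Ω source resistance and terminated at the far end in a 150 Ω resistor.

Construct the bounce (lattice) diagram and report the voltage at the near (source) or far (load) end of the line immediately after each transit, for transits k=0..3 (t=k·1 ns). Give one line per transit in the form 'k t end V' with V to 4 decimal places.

0 0 source 1.6667
1 1 load 2.8571
2 2 source 3.2540
3 3 load 3.5374

Γ_L=0.714286, Γ_S=0.333333; launch V₁=5·25/75=1.666667
k=0 src: V=1.6667
k=1 load: inc=1.666667, refl=1.666667·0.714286=1.1905; V=0.000000+1.666667+1.190476=2.8571
k=2 src: inc=1.190476, refl=1.190476·0.333333=0.3968; V=1.666667+1.190476+0.396825=3.2540
k=3 load: inc=0.396825, refl=0.396825·0.714286=0.2834; V=2.857143+0.396825+0.283447=3.5374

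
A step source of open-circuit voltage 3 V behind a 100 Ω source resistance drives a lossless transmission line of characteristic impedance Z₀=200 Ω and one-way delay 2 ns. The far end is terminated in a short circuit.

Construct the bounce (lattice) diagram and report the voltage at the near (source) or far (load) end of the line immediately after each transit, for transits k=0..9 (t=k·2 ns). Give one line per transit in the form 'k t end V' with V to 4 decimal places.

Γ_L=-1.000000, Γ_S=-0.333333; launch V₁=3·200/300=2.000000
k=0 src: V=2.0000
k=1 load: inc=2.000000, refl=2.000000·-1.000000=-2.0000; V=0.000000+2.000000+-2.000000=0.0000
k=2 src: inc=-2.000000, refl=-2.000000·-0.333333=0.6667; V=2.000000+-2.000000+0.666667=0.6667
k=3 load: inc=0.666667, refl=0.666667·-1.000000=-0.6667; V=0.000000+0.666667+-0.666667=0.0000
k=4 src: inc=-0.666667, refl=-0.666667·-0.333333=0.2222; V=0.666667+-0.666667+0.222222=0.2222
k=5 load: inc=0.222222, refl=0.222222·-1.000000=-0.2222; V=0.000000+0.222222+-0.222222=0.0000
k=6 src: inc=-0.222222, refl=-0.222222·-0.333333=0.0741; V=0.222222+-0.222222+0.074074=0.0741
k=7 load: inc=0.074074, refl=0.074074·-1.000000=-0.0741; V=0.000000+0.074074+-0.074074=0.0000
k=8 src: inc=-0.074074, refl=-0.074074·-0.333333=0.0247; V=0.074074+-0.074074+0.024691=0.0247
k=9 load: inc=0.024691, refl=0.024691·-1.000000=-0.0247; V=0.000000+0.024691+-0.024691=0.0000

0 0 source 2.0000
1 2 load 0.0000
2 4 source 0.6667
3 6 load 0.0000
4 8 source 0.2222
5 10 load 0.0000
6 12 source 0.0741
7 14 load 0.0000
8 16 source 0.0247
9 18 load 0.0000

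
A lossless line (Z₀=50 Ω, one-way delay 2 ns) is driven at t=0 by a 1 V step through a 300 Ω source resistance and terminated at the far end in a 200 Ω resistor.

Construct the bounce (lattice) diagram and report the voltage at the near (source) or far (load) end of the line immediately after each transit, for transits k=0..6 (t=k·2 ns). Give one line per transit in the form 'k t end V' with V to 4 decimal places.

Γ_L=0.600000, Γ_S=0.714286; launch V₁=1·50/350=0.142857
k=0 src: V=0.1429
k=1 load: inc=0.142857, refl=0.142857·0.600000=0.0857; V=0.000000+0.142857+0.085714=0.2286
k=2 src: inc=0.085714, refl=0.085714·0.714286=0.0612; V=0.142857+0.085714+0.061224=0.2898
k=3 load: inc=0.061224, refl=0.061224·0.600000=0.0367; V=0.228571+0.061224+0.036735=0.3265
k=4 src: inc=0.036735, refl=0.036735·0.714286=0.0262; V=0.289796+0.036735+0.026239=0.3528
k=5 load: inc=0.026239, refl=0.026239·0.600000=0.0157; V=0.326531+0.026239+0.015743=0.3685
k=6 src: inc=0.015743, refl=0.015743·0.714286=0.0112; V=0.352770+0.015743+0.011245=0.3798

0 0 source 0.1429
1 2 load 0.2286
2 4 source 0.2898
3 6 load 0.3265
4 8 source 0.3528
5 10 load 0.3685
6 12 source 0.3798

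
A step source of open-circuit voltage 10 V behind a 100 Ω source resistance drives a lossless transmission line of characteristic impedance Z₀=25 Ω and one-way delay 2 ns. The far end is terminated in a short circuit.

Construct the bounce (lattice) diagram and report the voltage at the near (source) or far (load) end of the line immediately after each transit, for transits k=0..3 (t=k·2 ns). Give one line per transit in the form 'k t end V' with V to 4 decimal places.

0 0 source 2.0000
1 2 load 0.0000
2 4 source -1.2000
3 6 load 0.0000

Γ_L=-1.000000, Γ_S=0.600000; launch V₁=10·25/125=2.000000
k=0 src: V=2.0000
k=1 load: inc=2.000000, refl=2.000000·-1.000000=-2.0000; V=0.000000+2.000000+-2.000000=0.0000
k=2 src: inc=-2.000000, refl=-2.000000·0.600000=-1.2000; V=2.000000+-2.000000+-1.200000=-1.2000
k=3 load: inc=-1.200000, refl=-1.200000·-1.000000=1.2000; V=0.000000+-1.200000+1.200000=0.0000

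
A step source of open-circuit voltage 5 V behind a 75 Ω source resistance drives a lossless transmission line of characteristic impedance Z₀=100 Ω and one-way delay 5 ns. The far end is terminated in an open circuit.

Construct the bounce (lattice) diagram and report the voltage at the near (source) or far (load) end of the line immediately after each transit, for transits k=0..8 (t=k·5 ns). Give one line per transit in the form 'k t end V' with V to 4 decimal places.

0 0 source 2.8571
1 5 load 5.7143
2 10 source 5.3061
3 15 load 4.8980
4 20 source 4.9563
5 25 load 5.0146
6 30 source 5.0062
7 35 load 4.9979
8 40 source 4.9991

Γ_L=1.000000, Γ_S=-0.142857; launch V₁=5·100/175=2.857143
k=0 src: V=2.8571
k=1 load: inc=2.857143, refl=2.857143·1.000000=2.8571; V=0.000000+2.857143+2.857143=5.7143
k=2 src: inc=2.857143, refl=2.857143·-0.142857=-0.4082; V=2.857143+2.857143+-0.408163=5.3061
k=3 load: inc=-0.408163, refl=-0.408163·1.000000=-0.4082; V=5.714286+-0.408163+-0.408163=4.8980
k=4 src: inc=-0.408163, refl=-0.408163·-0.142857=0.0583; V=5.306122+-0.408163+0.058309=4.9563
k=5 load: inc=0.058309, refl=0.058309·1.000000=0.0583; V=4.897959+0.058309+0.058309=5.0146
k=6 src: inc=0.058309, refl=0.058309·-0.142857=-0.0083; V=4.956268+0.058309+-0.008330=5.0062
k=7 load: inc=-0.008330, refl=-0.008330·1.000000=-0.0083; V=5.014577+-0.008330+-0.008330=4.9979
k=8 src: inc=-0.008330, refl=-0.008330·-0.142857=0.0012; V=5.006247+-0.008330+0.001190=4.9991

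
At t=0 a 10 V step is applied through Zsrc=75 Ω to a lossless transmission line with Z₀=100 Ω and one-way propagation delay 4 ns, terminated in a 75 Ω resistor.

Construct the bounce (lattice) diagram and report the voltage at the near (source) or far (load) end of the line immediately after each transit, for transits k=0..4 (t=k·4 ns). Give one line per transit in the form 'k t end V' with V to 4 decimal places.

0 0 source 5.7143
1 4 load 4.8980
2 8 source 5.0146
3 12 load 4.9979
4 16 source 5.0003

Γ_L=-0.142857, Γ_S=-0.142857; launch V₁=10·100/175=5.714286
k=0 src: V=5.7143
k=1 load: inc=5.714286, refl=5.714286·-0.142857=-0.8163; V=0.000000+5.714286+-0.816327=4.8980
k=2 src: inc=-0.816327, refl=-0.816327·-0.142857=0.1166; V=5.714286+-0.816327+0.116618=5.0146
k=3 load: inc=0.116618, refl=0.116618·-0.142857=-0.0167; V=4.897959+0.116618+-0.016660=4.9979
k=4 src: inc=-0.016660, refl=-0.016660·-0.142857=0.0024; V=5.014577+-0.016660+0.002380=5.0003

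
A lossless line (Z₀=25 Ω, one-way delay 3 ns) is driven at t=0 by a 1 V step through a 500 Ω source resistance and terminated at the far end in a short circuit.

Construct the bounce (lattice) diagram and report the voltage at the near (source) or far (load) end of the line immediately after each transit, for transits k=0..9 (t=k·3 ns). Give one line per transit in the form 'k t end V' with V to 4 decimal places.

0 0 source 0.0476
1 3 load 0.0000
2 6 source -0.0431
3 9 load 0.0000
4 12 source 0.0390
5 15 load 0.0000
6 18 source -0.0353
7 21 load 0.0000
8 24 source 0.0319
9 27 load 0.0000

Γ_L=-1.000000, Γ_S=0.904762; launch V₁=1·25/525=0.047619
k=0 src: V=0.0476
k=1 load: inc=0.047619, refl=0.047619·-1.000000=-0.0476; V=0.000000+0.047619+-0.047619=0.0000
k=2 src: inc=-0.047619, refl=-0.047619·0.904762=-0.0431; V=0.047619+-0.047619+-0.043084=-0.0431
k=3 load: inc=-0.043084, refl=-0.043084·-1.000000=0.0431; V=0.000000+-0.043084+0.043084=0.0000
k=4 src: inc=0.043084, refl=0.043084·0.904762=0.0390; V=-0.043084+0.043084+0.038981=0.0390
k=5 load: inc=0.038981, refl=0.038981·-1.000000=-0.0390; V=0.000000+0.038981+-0.038981=0.0000
k=6 src: inc=-0.038981, refl=-0.038981·0.904762=-0.0353; V=0.038981+-0.038981+-0.035268=-0.0353
k=7 load: inc=-0.035268, refl=-0.035268·-1.000000=0.0353; V=0.000000+-0.035268+0.035268=0.0000
k=8 src: inc=0.035268, refl=0.035268·0.904762=0.0319; V=-0.035268+0.035268+0.031909=0.0319
k=9 load: inc=0.031909, refl=0.031909·-1.000000=-0.0319; V=0.000000+0.031909+-0.031909=0.0000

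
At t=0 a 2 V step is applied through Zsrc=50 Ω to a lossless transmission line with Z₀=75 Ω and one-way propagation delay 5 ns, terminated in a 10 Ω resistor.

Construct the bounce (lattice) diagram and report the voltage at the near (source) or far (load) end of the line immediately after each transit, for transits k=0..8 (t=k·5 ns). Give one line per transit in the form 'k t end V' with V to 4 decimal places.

0 0 source 1.2000
1 5 load 0.2824
2 10 source 0.4659
3 15 load 0.3255
4 20 source 0.3536
5 25 load 0.3321
6 30 source 0.3364
7 35 load 0.3332
8 40 source 0.3338

Γ_L=-0.764706, Γ_S=-0.200000; launch V₁=2·75/125=1.200000
k=0 src: V=1.2000
k=1 load: inc=1.200000, refl=1.200000·-0.764706=-0.9176; V=0.000000+1.200000+-0.917647=0.2824
k=2 src: inc=-0.917647, refl=-0.917647·-0.200000=0.1835; V=1.200000+-0.917647+0.183529=0.4659
k=3 load: inc=0.183529, refl=0.183529·-0.764706=-0.1403; V=0.282353+0.183529+-0.140346=0.3255
k=4 src: inc=-0.140346, refl=-0.140346·-0.200000=0.0281; V=0.465882+-0.140346+0.028069=0.3536
k=5 load: inc=0.028069, refl=0.028069·-0.764706=-0.0215; V=0.325536+0.028069+-0.021465=0.3321
k=6 src: inc=-0.021465, refl=-0.021465·-0.200000=0.0043; V=0.353606+-0.021465+0.004293=0.3364
k=7 load: inc=0.004293, refl=0.004293·-0.764706=-0.0033; V=0.332141+0.004293+-0.003283=0.3332
k=8 src: inc=-0.003283, refl=-0.003283·-0.200000=0.0007; V=0.336434+-0.003283+0.000657=0.3338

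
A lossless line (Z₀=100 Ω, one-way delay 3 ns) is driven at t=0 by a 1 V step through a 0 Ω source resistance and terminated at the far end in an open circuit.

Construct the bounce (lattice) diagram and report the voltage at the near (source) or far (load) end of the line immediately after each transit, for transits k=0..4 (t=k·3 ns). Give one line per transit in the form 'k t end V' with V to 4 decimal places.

0 0 source 1.0000
1 3 load 2.0000
2 6 source 1.0000
3 9 load 0.0000
4 12 source 1.0000

Γ_L=1.000000, Γ_S=-1.000000; launch V₁=1·100/100=1.000000
k=0 src: V=1.0000
k=1 load: inc=1.000000, refl=1.000000·1.000000=1.0000; V=0.000000+1.000000+1.000000=2.0000
k=2 src: inc=1.000000, refl=1.000000·-1.000000=-1.0000; V=1.000000+1.000000+-1.000000=1.0000
k=3 load: inc=-1.000000, refl=-1.000000·1.000000=-1.0000; V=2.000000+-1.000000+-1.000000=0.0000
k=4 src: inc=-1.000000, refl=-1.000000·-1.000000=1.0000; V=1.000000+-1.000000+1.000000=1.0000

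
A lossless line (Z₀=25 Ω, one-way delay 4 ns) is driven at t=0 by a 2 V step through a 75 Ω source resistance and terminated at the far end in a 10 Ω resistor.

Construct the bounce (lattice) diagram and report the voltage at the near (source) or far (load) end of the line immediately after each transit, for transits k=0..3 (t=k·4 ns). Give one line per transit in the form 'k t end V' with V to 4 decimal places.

Γ_L=-0.428571, Γ_S=0.500000; launch V₁=2·25/100=0.500000
k=0 src: V=0.5000
k=1 load: inc=0.500000, refl=0.500000·-0.428571=-0.2143; V=0.000000+0.500000+-0.214286=0.2857
k=2 src: inc=-0.214286, refl=-0.214286·0.500000=-0.1071; V=0.500000+-0.214286+-0.107143=0.1786
k=3 load: inc=-0.107143, refl=-0.107143·-0.428571=0.0459; V=0.285714+-0.107143+0.045918=0.2245

0 0 source 0.5000
1 4 load 0.2857
2 8 source 0.1786
3 12 load 0.2245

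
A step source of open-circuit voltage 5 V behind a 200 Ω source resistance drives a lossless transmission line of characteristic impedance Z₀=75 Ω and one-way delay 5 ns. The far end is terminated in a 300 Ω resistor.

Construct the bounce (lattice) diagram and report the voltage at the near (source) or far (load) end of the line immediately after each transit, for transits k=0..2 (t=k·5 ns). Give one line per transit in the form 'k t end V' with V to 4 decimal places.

Γ_L=0.600000, Γ_S=0.454545; launch V₁=5·75/275=1.363636
k=0 src: V=1.3636
k=1 load: inc=1.363636, refl=1.363636·0.600000=0.8182; V=0.000000+1.363636+0.818182=2.1818
k=2 src: inc=0.818182, refl=0.818182·0.454545=0.3719; V=1.363636+0.818182+0.371901=2.5537

0 0 source 1.3636
1 5 load 2.1818
2 10 source 2.5537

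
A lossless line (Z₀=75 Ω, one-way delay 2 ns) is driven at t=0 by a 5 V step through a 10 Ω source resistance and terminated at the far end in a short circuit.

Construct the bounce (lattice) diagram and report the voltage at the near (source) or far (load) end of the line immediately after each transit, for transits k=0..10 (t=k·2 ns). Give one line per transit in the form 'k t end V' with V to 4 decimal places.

Γ_L=-1.000000, Γ_S=-0.764706; launch V₁=5·75/85=4.411765
k=0 src: V=4.4118
k=1 load: inc=4.411765, refl=4.411765·-1.000000=-4.4118; V=0.000000+4.411765+-4.411765=0.0000
k=2 src: inc=-4.411765, refl=-4.411765·-0.764706=3.3737; V=4.411765+-4.411765+3.373702=3.3737
k=3 load: inc=3.373702, refl=3.373702·-1.000000=-3.3737; V=0.000000+3.373702+-3.373702=0.0000
k=4 src: inc=-3.373702, refl=-3.373702·-0.764706=2.5799; V=3.373702+-3.373702+2.579890=2.5799
k=5 load: inc=2.579890, refl=2.579890·-1.000000=-2.5799; V=0.000000+2.579890+-2.579890=0.0000
k=6 src: inc=-2.579890, refl=-2.579890·-0.764706=1.9729; V=2.579890+-2.579890+1.972857=1.9729
k=7 load: inc=1.972857, refl=1.972857·-1.000000=-1.9729; V=0.000000+1.972857+-1.972857=0.0000
k=8 src: inc=-1.972857, refl=-1.972857·-0.764706=1.5087; V=1.972857+-1.972857+1.508655=1.5087
k=9 load: inc=1.508655, refl=1.508655·-1.000000=-1.5087; V=0.000000+1.508655+-1.508655=0.0000
k=10 src: inc=-1.508655, refl=-1.508655·-0.764706=1.1537; V=1.508655+-1.508655+1.153678=1.1537

0 0 source 4.4118
1 2 load 0.0000
2 4 source 3.3737
3 6 load 0.0000
4 8 source 2.5799
5 10 load 0.0000
6 12 source 1.9729
7 14 load 0.0000
8 16 source 1.5087
9 18 load 0.0000
10 20 source 1.1537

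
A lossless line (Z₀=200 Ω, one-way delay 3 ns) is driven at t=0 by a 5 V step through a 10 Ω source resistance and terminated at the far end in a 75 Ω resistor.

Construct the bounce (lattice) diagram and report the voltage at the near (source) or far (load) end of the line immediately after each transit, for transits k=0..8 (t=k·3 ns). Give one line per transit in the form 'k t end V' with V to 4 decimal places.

Γ_L=-0.454545, Γ_S=-0.904762; launch V₁=5·200/210=4.761905
k=0 src: V=4.7619
k=1 load: inc=4.761905, refl=4.761905·-0.454545=-2.1645; V=0.000000+4.761905+-2.164502=2.5974
k=2 src: inc=-2.164502, refl=-2.164502·-0.904762=1.9584; V=4.761905+-2.164502+1.958359=4.5558
k=3 load: inc=1.958359, refl=1.958359·-0.454545=-0.8902; V=2.597403+1.958359+-0.890163=3.6656
k=4 src: inc=-0.890163, refl=-0.890163·-0.904762=0.8054; V=4.555762+-0.890163+0.805386=4.4710
k=5 load: inc=0.805386, refl=0.805386·-0.454545=-0.3661; V=3.665598+0.805386+-0.366084=4.1049
k=6 src: inc=-0.366084, refl=-0.366084·-0.904762=0.3312; V=4.470984+-0.366084+0.331219=4.4361
k=7 load: inc=0.331219, refl=0.331219·-0.454545=-0.1506; V=4.104900+0.331219+-0.150554=4.2856
k=8 src: inc=-0.150554, refl=-0.150554·-0.904762=0.1362; V=4.436119+-0.150554+0.136216=4.4218

0 0 source 4.7619
1 3 load 2.5974
2 6 source 4.5558
3 9 load 3.6656
4 12 source 4.4710
5 15 load 4.1049
6 18 source 4.4361
7 21 load 4.2856
8 24 source 4.4218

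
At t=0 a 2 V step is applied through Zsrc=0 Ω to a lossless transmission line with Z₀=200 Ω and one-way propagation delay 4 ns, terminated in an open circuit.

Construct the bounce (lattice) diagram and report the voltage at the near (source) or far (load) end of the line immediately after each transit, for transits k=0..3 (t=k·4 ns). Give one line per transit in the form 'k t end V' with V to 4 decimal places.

0 0 source 2.0000
1 4 load 4.0000
2 8 source 2.0000
3 12 load 0.0000

Γ_L=1.000000, Γ_S=-1.000000; launch V₁=2·200/200=2.000000
k=0 src: V=2.0000
k=1 load: inc=2.000000, refl=2.000000·1.000000=2.0000; V=0.000000+2.000000+2.000000=4.0000
k=2 src: inc=2.000000, refl=2.000000·-1.000000=-2.0000; V=2.000000+2.000000+-2.000000=2.0000
k=3 load: inc=-2.000000, refl=-2.000000·1.000000=-2.0000; V=4.000000+-2.000000+-2.000000=0.0000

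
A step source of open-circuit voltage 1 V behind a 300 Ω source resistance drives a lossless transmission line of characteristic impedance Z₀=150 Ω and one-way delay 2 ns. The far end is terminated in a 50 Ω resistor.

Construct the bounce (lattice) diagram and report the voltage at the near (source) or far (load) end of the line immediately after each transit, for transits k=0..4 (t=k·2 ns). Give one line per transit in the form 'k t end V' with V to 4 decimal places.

0 0 source 0.3333
1 2 load 0.1667
2 4 source 0.1111
3 6 load 0.1389
4 8 source 0.1481

Γ_L=-0.500000, Γ_S=0.333333; launch V₁=1·150/450=0.333333
k=0 src: V=0.3333
k=1 load: inc=0.333333, refl=0.333333·-0.500000=-0.1667; V=0.000000+0.333333+-0.166667=0.1667
k=2 src: inc=-0.166667, refl=-0.166667·0.333333=-0.0556; V=0.333333+-0.166667+-0.055556=0.1111
k=3 load: inc=-0.055556, refl=-0.055556·-0.500000=0.0278; V=0.166667+-0.055556+0.027778=0.1389
k=4 src: inc=0.027778, refl=0.027778·0.333333=0.0093; V=0.111111+0.027778+0.009259=0.1481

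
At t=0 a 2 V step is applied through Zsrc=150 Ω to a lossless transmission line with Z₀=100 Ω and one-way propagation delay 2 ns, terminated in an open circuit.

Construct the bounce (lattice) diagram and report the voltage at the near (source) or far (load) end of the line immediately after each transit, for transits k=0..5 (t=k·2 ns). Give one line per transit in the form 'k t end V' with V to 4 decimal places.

Γ_L=1.000000, Γ_S=0.200000; launch V₁=2·100/250=0.800000
k=0 src: V=0.8000
k=1 load: inc=0.800000, refl=0.800000·1.000000=0.8000; V=0.000000+0.800000+0.800000=1.6000
k=2 src: inc=0.800000, refl=0.800000·0.200000=0.1600; V=0.800000+0.800000+0.160000=1.7600
k=3 load: inc=0.160000, refl=0.160000·1.000000=0.1600; V=1.600000+0.160000+0.160000=1.9200
k=4 src: inc=0.160000, refl=0.160000·0.200000=0.0320; V=1.760000+0.160000+0.032000=1.9520
k=5 load: inc=0.032000, refl=0.032000·1.000000=0.0320; V=1.920000+0.032000+0.032000=1.9840

0 0 source 0.8000
1 2 load 1.6000
2 4 source 1.7600
3 6 load 1.9200
4 8 source 1.9520
5 10 load 1.9840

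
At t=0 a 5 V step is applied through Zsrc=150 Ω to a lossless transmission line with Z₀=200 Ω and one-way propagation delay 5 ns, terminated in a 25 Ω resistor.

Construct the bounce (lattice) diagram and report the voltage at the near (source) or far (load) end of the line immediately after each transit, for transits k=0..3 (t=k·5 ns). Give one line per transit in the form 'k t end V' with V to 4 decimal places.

0 0 source 2.8571
1 5 load 0.6349
2 10 source 0.9524
3 15 load 0.7055

Γ_L=-0.777778, Γ_S=-0.142857; launch V₁=5·200/350=2.857143
k=0 src: V=2.8571
k=1 load: inc=2.857143, refl=2.857143·-0.777778=-2.2222; V=0.000000+2.857143+-2.222222=0.6349
k=2 src: inc=-2.222222, refl=-2.222222·-0.142857=0.3175; V=2.857143+-2.222222+0.317460=0.9524
k=3 load: inc=0.317460, refl=0.317460·-0.777778=-0.2469; V=0.634921+0.317460+-0.246914=0.7055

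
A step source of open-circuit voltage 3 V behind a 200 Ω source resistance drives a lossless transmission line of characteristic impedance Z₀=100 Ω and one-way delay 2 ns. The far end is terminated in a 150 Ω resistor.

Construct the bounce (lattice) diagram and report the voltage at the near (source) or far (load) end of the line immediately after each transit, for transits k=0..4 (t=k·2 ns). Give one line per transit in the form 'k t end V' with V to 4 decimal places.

Γ_L=0.200000, Γ_S=0.333333; launch V₁=3·100/300=1.000000
k=0 src: V=1.0000
k=1 load: inc=1.000000, refl=1.000000·0.200000=0.2000; V=0.000000+1.000000+0.200000=1.2000
k=2 src: inc=0.200000, refl=0.200000·0.333333=0.0667; V=1.000000+0.200000+0.066667=1.2667
k=3 load: inc=0.066667, refl=0.066667·0.200000=0.0133; V=1.200000+0.066667+0.013333=1.2800
k=4 src: inc=0.013333, refl=0.013333·0.333333=0.0044; V=1.266667+0.013333+0.004444=1.2844

0 0 source 1.0000
1 2 load 1.2000
2 4 source 1.2667
3 6 load 1.2800
4 8 source 1.2844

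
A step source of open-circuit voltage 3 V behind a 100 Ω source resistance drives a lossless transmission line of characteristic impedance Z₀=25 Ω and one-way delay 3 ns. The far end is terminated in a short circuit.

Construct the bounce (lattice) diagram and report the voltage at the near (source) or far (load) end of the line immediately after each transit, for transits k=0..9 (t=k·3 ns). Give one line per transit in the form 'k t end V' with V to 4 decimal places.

0 0 source 0.6000
1 3 load 0.0000
2 6 source -0.3600
3 9 load 0.0000
4 12 source 0.2160
5 15 load 0.0000
6 18 source -0.1296
7 21 load 0.0000
8 24 source 0.0778
9 27 load 0.0000

Γ_L=-1.000000, Γ_S=0.600000; launch V₁=3·25/125=0.600000
k=0 src: V=0.6000
k=1 load: inc=0.600000, refl=0.600000·-1.000000=-0.6000; V=0.000000+0.600000+-0.600000=0.0000
k=2 src: inc=-0.600000, refl=-0.600000·0.600000=-0.3600; V=0.600000+-0.600000+-0.360000=-0.3600
k=3 load: inc=-0.360000, refl=-0.360000·-1.000000=0.3600; V=0.000000+-0.360000+0.360000=0.0000
k=4 src: inc=0.360000, refl=0.360000·0.600000=0.2160; V=-0.360000+0.360000+0.216000=0.2160
k=5 load: inc=0.216000, refl=0.216000·-1.000000=-0.2160; V=0.000000+0.216000+-0.216000=0.0000
k=6 src: inc=-0.216000, refl=-0.216000·0.600000=-0.1296; V=0.216000+-0.216000+-0.129600=-0.1296
k=7 load: inc=-0.129600, refl=-0.129600·-1.000000=0.1296; V=0.000000+-0.129600+0.129600=0.0000
k=8 src: inc=0.129600, refl=0.129600·0.600000=0.0778; V=-0.129600+0.129600+0.077760=0.0778
k=9 load: inc=0.077760, refl=0.077760·-1.000000=-0.0778; V=0.000000+0.077760+-0.077760=0.0000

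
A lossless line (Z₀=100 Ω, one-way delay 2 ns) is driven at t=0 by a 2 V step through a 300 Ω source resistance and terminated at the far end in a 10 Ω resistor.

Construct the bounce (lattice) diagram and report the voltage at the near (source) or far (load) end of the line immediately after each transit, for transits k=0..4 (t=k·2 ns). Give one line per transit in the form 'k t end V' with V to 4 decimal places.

Γ_L=-0.818182, Γ_S=0.500000; launch V₁=2·100/400=0.500000
k=0 src: V=0.5000
k=1 load: inc=0.500000, refl=0.500000·-0.818182=-0.4091; V=0.000000+0.500000+-0.409091=0.0909
k=2 src: inc=-0.409091, refl=-0.409091·0.500000=-0.2045; V=0.500000+-0.409091+-0.204545=-0.1136
k=3 load: inc=-0.204545, refl=-0.204545·-0.818182=0.1674; V=0.090909+-0.204545+0.167355=0.0537
k=4 src: inc=0.167355, refl=0.167355·0.500000=0.0837; V=-0.113636+0.167355+0.083678=0.1374

0 0 source 0.5000
1 2 load 0.0909
2 4 source -0.1136
3 6 load 0.0537
4 8 source 0.1374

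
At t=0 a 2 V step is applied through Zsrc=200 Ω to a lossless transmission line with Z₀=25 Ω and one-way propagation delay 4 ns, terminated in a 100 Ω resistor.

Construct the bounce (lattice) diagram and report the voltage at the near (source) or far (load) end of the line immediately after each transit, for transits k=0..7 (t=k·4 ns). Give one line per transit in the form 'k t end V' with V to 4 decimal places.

Γ_L=0.600000, Γ_S=0.777778; launch V₁=2·25/225=0.222222
k=0 src: V=0.2222
k=1 load: inc=0.222222, refl=0.222222·0.600000=0.1333; V=0.000000+0.222222+0.133333=0.3556
k=2 src: inc=0.133333, refl=0.133333·0.777778=0.1037; V=0.222222+0.133333+0.103704=0.4593
k=3 load: inc=0.103704, refl=0.103704·0.600000=0.0622; V=0.355556+0.103704+0.062222=0.5215
k=4 src: inc=0.062222, refl=0.062222·0.777778=0.0484; V=0.459259+0.062222+0.048395=0.5699
k=5 load: inc=0.048395, refl=0.048395·0.600000=0.0290; V=0.521481+0.048395+0.029037=0.5989
k=6 src: inc=0.029037, refl=0.029037·0.777778=0.0226; V=0.569877+0.029037+0.022584=0.6215
k=7 load: inc=0.022584, refl=0.022584·0.600000=0.0136; V=0.598914+0.022584+0.013551=0.6350

0 0 source 0.2222
1 4 load 0.3556
2 8 source 0.4593
3 12 load 0.5215
4 16 source 0.5699
5 20 load 0.5989
6 24 source 0.6215
7 28 load 0.6350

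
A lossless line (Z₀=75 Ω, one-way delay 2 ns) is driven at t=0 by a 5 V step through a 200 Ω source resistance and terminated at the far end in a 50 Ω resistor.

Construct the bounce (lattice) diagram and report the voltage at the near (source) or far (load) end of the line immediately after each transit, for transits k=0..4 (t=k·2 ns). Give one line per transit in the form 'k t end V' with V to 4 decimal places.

Γ_L=-0.200000, Γ_S=0.454545; launch V₁=5·75/275=1.363636
k=0 src: V=1.3636
k=1 load: inc=1.363636, refl=1.363636·-0.200000=-0.2727; V=0.000000+1.363636+-0.272727=1.0909
k=2 src: inc=-0.272727, refl=-0.272727·0.454545=-0.1240; V=1.363636+-0.272727+-0.123967=0.9669
k=3 load: inc=-0.123967, refl=-0.123967·-0.200000=0.0248; V=1.090909+-0.123967+0.024793=0.9917
k=4 src: inc=0.024793, refl=0.024793·0.454545=0.0113; V=0.966942+0.024793+0.011270=1.0030

0 0 source 1.3636
1 2 load 1.0909
2 4 source 0.9669
3 6 load 0.9917
4 8 source 1.0030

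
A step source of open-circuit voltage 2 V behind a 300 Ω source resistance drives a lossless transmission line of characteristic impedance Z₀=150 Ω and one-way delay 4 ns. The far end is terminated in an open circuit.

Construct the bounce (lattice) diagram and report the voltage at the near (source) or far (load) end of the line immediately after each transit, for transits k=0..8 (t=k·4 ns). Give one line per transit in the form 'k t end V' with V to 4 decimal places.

0 0 source 0.6667
1 4 load 1.3333
2 8 source 1.5556
3 12 load 1.7778
4 16 source 1.8519
5 20 load 1.9259
6 24 source 1.9506
7 28 load 1.9753
8 32 source 1.9835

Γ_L=1.000000, Γ_S=0.333333; launch V₁=2·150/450=0.666667
k=0 src: V=0.6667
k=1 load: inc=0.666667, refl=0.666667·1.000000=0.6667; V=0.000000+0.666667+0.666667=1.3333
k=2 src: inc=0.666667, refl=0.666667·0.333333=0.2222; V=0.666667+0.666667+0.222222=1.5556
k=3 load: inc=0.222222, refl=0.222222·1.000000=0.2222; V=1.333333+0.222222+0.222222=1.7778
k=4 src: inc=0.222222, refl=0.222222·0.333333=0.0741; V=1.555556+0.222222+0.074074=1.8519
k=5 load: inc=0.074074, refl=0.074074·1.000000=0.0741; V=1.777778+0.074074+0.074074=1.9259
k=6 src: inc=0.074074, refl=0.074074·0.333333=0.0247; V=1.851852+0.074074+0.024691=1.9506
k=7 load: inc=0.024691, refl=0.024691·1.000000=0.0247; V=1.925926+0.024691+0.024691=1.9753
k=8 src: inc=0.024691, refl=0.024691·0.333333=0.0082; V=1.950617+0.024691+0.008230=1.9835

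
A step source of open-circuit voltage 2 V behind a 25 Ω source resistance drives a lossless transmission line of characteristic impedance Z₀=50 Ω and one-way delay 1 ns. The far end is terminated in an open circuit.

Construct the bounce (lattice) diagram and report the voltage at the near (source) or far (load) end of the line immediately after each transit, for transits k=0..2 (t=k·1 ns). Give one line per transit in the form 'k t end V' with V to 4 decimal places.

Γ_L=1.000000, Γ_S=-0.333333; launch V₁=2·50/75=1.333333
k=0 src: V=1.3333
k=1 load: inc=1.333333, refl=1.333333·1.000000=1.3333; V=0.000000+1.333333+1.333333=2.6667
k=2 src: inc=1.333333, refl=1.333333·-0.333333=-0.4444; V=1.333333+1.333333+-0.444444=2.2222

0 0 source 1.3333
1 1 load 2.6667
2 2 source 2.2222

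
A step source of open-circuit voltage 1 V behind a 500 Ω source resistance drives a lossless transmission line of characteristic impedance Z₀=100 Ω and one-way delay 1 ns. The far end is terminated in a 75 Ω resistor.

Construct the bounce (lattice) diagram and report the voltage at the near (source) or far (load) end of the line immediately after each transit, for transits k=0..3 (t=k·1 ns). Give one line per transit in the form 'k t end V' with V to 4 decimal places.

0 0 source 0.1667
1 1 load 0.1429
2 2 source 0.1270
3 3 load 0.1293

Γ_L=-0.142857, Γ_S=0.666667; launch V₁=1·100/600=0.166667
k=0 src: V=0.1667
k=1 load: inc=0.166667, refl=0.166667·-0.142857=-0.0238; V=0.000000+0.166667+-0.023810=0.1429
k=2 src: inc=-0.023810, refl=-0.023810·0.666667=-0.0159; V=0.166667+-0.023810+-0.015873=0.1270
k=3 load: inc=-0.015873, refl=-0.015873·-0.142857=0.0023; V=0.142857+-0.015873+0.002268=0.1293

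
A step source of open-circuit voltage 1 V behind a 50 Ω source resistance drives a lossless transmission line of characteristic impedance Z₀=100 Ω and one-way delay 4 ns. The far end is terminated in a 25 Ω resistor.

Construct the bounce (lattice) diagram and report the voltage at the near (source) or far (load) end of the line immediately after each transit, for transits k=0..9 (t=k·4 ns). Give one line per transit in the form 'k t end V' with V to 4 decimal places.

0 0 source 0.6667
1 4 load 0.2667
2 8 source 0.4000
3 12 load 0.3200
4 16 source 0.3467
5 20 load 0.3307
6 24 source 0.3360
7 28 load 0.3328
8 32 source 0.3339
9 36 load 0.3332

Γ_L=-0.600000, Γ_S=-0.333333; launch V₁=1·100/150=0.666667
k=0 src: V=0.6667
k=1 load: inc=0.666667, refl=0.666667·-0.600000=-0.4000; V=0.000000+0.666667+-0.400000=0.2667
k=2 src: inc=-0.400000, refl=-0.400000·-0.333333=0.1333; V=0.666667+-0.400000+0.133333=0.4000
k=3 load: inc=0.133333, refl=0.133333·-0.600000=-0.0800; V=0.266667+0.133333+-0.080000=0.3200
k=4 src: inc=-0.080000, refl=-0.080000·-0.333333=0.0267; V=0.400000+-0.080000+0.026667=0.3467
k=5 load: inc=0.026667, refl=0.026667·-0.600000=-0.0160; V=0.320000+0.026667+-0.016000=0.3307
k=6 src: inc=-0.016000, refl=-0.016000·-0.333333=0.0053; V=0.346667+-0.016000+0.005333=0.3360
k=7 load: inc=0.005333, refl=0.005333·-0.600000=-0.0032; V=0.330667+0.005333+-0.003200=0.3328
k=8 src: inc=-0.003200, refl=-0.003200·-0.333333=0.0011; V=0.336000+-0.003200+0.001067=0.3339
k=9 load: inc=0.001067, refl=0.001067·-0.600000=-0.0006; V=0.332800+0.001067+-0.000640=0.3332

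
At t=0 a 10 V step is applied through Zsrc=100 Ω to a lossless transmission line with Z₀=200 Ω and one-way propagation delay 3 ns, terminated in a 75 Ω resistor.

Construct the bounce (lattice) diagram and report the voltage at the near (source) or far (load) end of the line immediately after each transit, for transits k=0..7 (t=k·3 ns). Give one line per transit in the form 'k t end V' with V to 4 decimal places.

Γ_L=-0.454545, Γ_S=-0.333333; launch V₁=10·200/300=6.666667
k=0 src: V=6.6667
k=1 load: inc=6.666667, refl=6.666667·-0.454545=-3.0303; V=0.000000+6.666667+-3.030303=3.6364
k=2 src: inc=-3.030303, refl=-3.030303·-0.333333=1.0101; V=6.666667+-3.030303+1.010101=4.6465
k=3 load: inc=1.010101, refl=1.010101·-0.454545=-0.4591; V=3.636364+1.010101+-0.459137=4.1873
k=4 src: inc=-0.459137, refl=-0.459137·-0.333333=0.1530; V=4.646465+-0.459137+0.153046=4.3404
k=5 load: inc=0.153046, refl=0.153046·-0.454545=-0.0696; V=4.187328+0.153046+-0.069566=4.2708
k=6 src: inc=-0.069566, refl=-0.069566·-0.333333=0.0232; V=4.340373+-0.069566+0.023189=4.2940
k=7 load: inc=0.023189, refl=0.023189·-0.454545=-0.0105; V=4.270807+0.023189+-0.010540=4.2835

0 0 source 6.6667
1 3 load 3.6364
2 6 source 4.6465
3 9 load 4.1873
4 12 source 4.3404
5 15 load 4.2708
6 18 source 4.2940
7 21 load 4.2835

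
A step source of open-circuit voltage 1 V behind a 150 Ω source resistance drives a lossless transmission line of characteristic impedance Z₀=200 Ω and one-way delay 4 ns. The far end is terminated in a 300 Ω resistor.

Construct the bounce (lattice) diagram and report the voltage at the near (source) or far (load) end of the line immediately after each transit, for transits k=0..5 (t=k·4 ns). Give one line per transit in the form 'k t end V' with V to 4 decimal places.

Γ_L=0.200000, Γ_S=-0.142857; launch V₁=1·200/350=0.571429
k=0 src: V=0.5714
k=1 load: inc=0.571429, refl=0.571429·0.200000=0.1143; V=0.000000+0.571429+0.114286=0.6857
k=2 src: inc=0.114286, refl=0.114286·-0.142857=-0.0163; V=0.571429+0.114286+-0.016327=0.6694
k=3 load: inc=-0.016327, refl=-0.016327·0.200000=-0.0033; V=0.685714+-0.016327+-0.003265=0.6661
k=4 src: inc=-0.003265, refl=-0.003265·-0.142857=0.0005; V=0.669388+-0.003265+0.000466=0.6666
k=5 load: inc=0.000466, refl=0.000466·0.200000=0.0001; V=0.666122+0.000466+0.000093=0.6667

0 0 source 0.5714
1 4 load 0.6857
2 8 source 0.6694
3 12 load 0.6661
4 16 source 0.6666
5 20 load 0.6667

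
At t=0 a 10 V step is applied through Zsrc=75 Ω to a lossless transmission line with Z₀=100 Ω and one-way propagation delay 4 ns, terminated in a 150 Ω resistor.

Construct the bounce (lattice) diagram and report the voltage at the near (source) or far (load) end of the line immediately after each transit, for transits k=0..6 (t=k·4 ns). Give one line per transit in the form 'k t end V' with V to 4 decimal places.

0 0 source 5.7143
1 4 load 6.8571
2 8 source 6.6939
3 12 load 6.6612
4 16 source 6.6659
5 20 load 6.6668
6 24 source 6.6667

Γ_L=0.200000, Γ_S=-0.142857; launch V₁=10·100/175=5.714286
k=0 src: V=5.7143
k=1 load: inc=5.714286, refl=5.714286·0.200000=1.1429; V=0.000000+5.714286+1.142857=6.8571
k=2 src: inc=1.142857, refl=1.142857·-0.142857=-0.1633; V=5.714286+1.142857+-0.163265=6.6939
k=3 load: inc=-0.163265, refl=-0.163265·0.200000=-0.0327; V=6.857143+-0.163265+-0.032653=6.6612
k=4 src: inc=-0.032653, refl=-0.032653·-0.142857=0.0047; V=6.693878+-0.032653+0.004665=6.6659
k=5 load: inc=0.004665, refl=0.004665·0.200000=0.0009; V=6.661224+0.004665+0.000933=6.6668
k=6 src: inc=0.000933, refl=0.000933·-0.142857=-0.0001; V=6.665889+0.000933+-0.000133=6.6667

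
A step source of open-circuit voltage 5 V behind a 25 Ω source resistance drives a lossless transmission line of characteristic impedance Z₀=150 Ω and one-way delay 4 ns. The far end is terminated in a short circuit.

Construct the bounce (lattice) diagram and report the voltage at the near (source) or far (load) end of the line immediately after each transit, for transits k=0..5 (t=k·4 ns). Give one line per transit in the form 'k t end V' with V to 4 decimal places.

0 0 source 4.2857
1 4 load 0.0000
2 8 source 3.0612
3 12 load 0.0000
4 16 source 2.1866
5 20 load 0.0000

Γ_L=-1.000000, Γ_S=-0.714286; launch V₁=5·150/175=4.285714
k=0 src: V=4.2857
k=1 load: inc=4.285714, refl=4.285714·-1.000000=-4.2857; V=0.000000+4.285714+-4.285714=0.0000
k=2 src: inc=-4.285714, refl=-4.285714·-0.714286=3.0612; V=4.285714+-4.285714+3.061224=3.0612
k=3 load: inc=3.061224, refl=3.061224·-1.000000=-3.0612; V=0.000000+3.061224+-3.061224=0.0000
k=4 src: inc=-3.061224, refl=-3.061224·-0.714286=2.1866; V=3.061224+-3.061224+2.186589=2.1866
k=5 load: inc=2.186589, refl=2.186589·-1.000000=-2.1866; V=0.000000+2.186589+-2.186589=0.0000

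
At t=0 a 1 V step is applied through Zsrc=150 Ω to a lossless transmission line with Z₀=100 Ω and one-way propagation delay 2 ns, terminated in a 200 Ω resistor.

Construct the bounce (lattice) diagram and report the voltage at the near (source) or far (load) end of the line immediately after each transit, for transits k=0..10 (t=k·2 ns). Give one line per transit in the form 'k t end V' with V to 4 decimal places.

Γ_L=0.333333, Γ_S=0.200000; launch V₁=1·100/250=0.400000
k=0 src: V=0.4000
k=1 load: inc=0.400000, refl=0.400000·0.333333=0.1333; V=0.000000+0.400000+0.133333=0.5333
k=2 src: inc=0.133333, refl=0.133333·0.200000=0.0267; V=0.400000+0.133333+0.026667=0.5600
k=3 load: inc=0.026667, refl=0.026667·0.333333=0.0089; V=0.533333+0.026667+0.008889=0.5689
k=4 src: inc=0.008889, refl=0.008889·0.200000=0.0018; V=0.560000+0.008889+0.001778=0.5707
k=5 load: inc=0.001778, refl=0.001778·0.333333=0.0006; V=0.568889+0.001778+0.000593=0.5713
k=6 src: inc=0.000593, refl=0.000593·0.200000=0.0001; V=0.570667+0.000593+0.000119=0.5714
k=7 load: inc=0.000119, refl=0.000119·0.333333=0.0000; V=0.571259+0.000119+0.000040=0.5714
k=8 src: inc=0.000040, refl=0.000040·0.200000=0.0000; V=0.571378+0.000040+0.000008=0.5714
k=9 load: inc=0.000008, refl=0.000008·0.333333=0.0000; V=0.571417+0.000008+0.000003=0.5714
k=10 src: inc=0.000003, refl=0.000003·0.200000=0.0000; V=0.571425+0.000003+0.000001=0.5714

0 0 source 0.4000
1 2 load 0.5333
2 4 source 0.5600
3 6 load 0.5689
4 8 source 0.5707
5 10 load 0.5713
6 12 source 0.5714
7 14 load 0.5714
8 16 source 0.5714
9 18 load 0.5714
10 20 source 0.5714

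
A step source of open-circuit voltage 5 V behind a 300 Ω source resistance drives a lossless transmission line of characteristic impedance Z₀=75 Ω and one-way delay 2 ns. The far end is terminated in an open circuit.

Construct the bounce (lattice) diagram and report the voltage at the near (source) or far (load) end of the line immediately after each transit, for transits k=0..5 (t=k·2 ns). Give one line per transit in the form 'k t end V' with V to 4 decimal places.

Γ_L=1.000000, Γ_S=0.600000; launch V₁=5·75/375=1.000000
k=0 src: V=1.0000
k=1 load: inc=1.000000, refl=1.000000·1.000000=1.0000; V=0.000000+1.000000+1.000000=2.0000
k=2 src: inc=1.000000, refl=1.000000·0.600000=0.6000; V=1.000000+1.000000+0.600000=2.6000
k=3 load: inc=0.600000, refl=0.600000·1.000000=0.6000; V=2.000000+0.600000+0.600000=3.2000
k=4 src: inc=0.600000, refl=0.600000·0.600000=0.3600; V=2.600000+0.600000+0.360000=3.5600
k=5 load: inc=0.360000, refl=0.360000·1.000000=0.3600; V=3.200000+0.360000+0.360000=3.9200

0 0 source 1.0000
1 2 load 2.0000
2 4 source 2.6000
3 6 load 3.2000
4 8 source 3.5600
5 10 load 3.9200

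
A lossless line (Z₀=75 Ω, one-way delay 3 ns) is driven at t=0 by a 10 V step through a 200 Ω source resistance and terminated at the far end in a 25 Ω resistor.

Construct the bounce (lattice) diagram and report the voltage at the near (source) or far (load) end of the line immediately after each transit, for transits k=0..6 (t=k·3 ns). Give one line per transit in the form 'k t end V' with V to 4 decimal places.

Γ_L=-0.500000, Γ_S=0.454545; launch V₁=10·75/275=2.727273
k=0 src: V=2.7273
k=1 load: inc=2.727273, refl=2.727273·-0.500000=-1.3636; V=0.000000+2.727273+-1.363636=1.3636
k=2 src: inc=-1.363636, refl=-1.363636·0.454545=-0.6198; V=2.727273+-1.363636+-0.619835=0.7438
k=3 load: inc=-0.619835, refl=-0.619835·-0.500000=0.3099; V=1.363636+-0.619835+0.309917=1.0537
k=4 src: inc=0.309917, refl=0.309917·0.454545=0.1409; V=0.743802+0.309917+0.140872=1.1946
k=5 load: inc=0.140872, refl=0.140872·-0.500000=-0.0704; V=1.053719+0.140872+-0.070436=1.1242
k=6 src: inc=-0.070436, refl=-0.070436·0.454545=-0.0320; V=1.194591+-0.070436+-0.032016=1.0921

0 0 source 2.7273
1 3 load 1.3636
2 6 source 0.7438
3 9 load 1.0537
4 12 source 1.1946
5 15 load 1.1242
6 18 source 1.0921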